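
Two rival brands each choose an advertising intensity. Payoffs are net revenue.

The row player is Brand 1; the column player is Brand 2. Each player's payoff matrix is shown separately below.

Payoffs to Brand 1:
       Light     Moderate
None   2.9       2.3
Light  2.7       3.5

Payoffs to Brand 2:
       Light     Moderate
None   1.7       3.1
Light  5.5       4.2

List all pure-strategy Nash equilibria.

Check each profile: it is a Nash equilibrium iff no player can strictly gain by switching unilaterally.
(None, Light): Brand 2 can switch to Moderate (1.7 → 3.1). Not NE.
(None, Moderate): Brand 1 can switch to Light (2.3 → 3.5). Not NE.
(Light, Light): Brand 1 can switch to None (2.7 → 2.9). Not NE.
(Light, Moderate): Brand 2 can switch to Light (4.2 → 5.5). Not NE.

There is no pure-strategy Nash equilibrium.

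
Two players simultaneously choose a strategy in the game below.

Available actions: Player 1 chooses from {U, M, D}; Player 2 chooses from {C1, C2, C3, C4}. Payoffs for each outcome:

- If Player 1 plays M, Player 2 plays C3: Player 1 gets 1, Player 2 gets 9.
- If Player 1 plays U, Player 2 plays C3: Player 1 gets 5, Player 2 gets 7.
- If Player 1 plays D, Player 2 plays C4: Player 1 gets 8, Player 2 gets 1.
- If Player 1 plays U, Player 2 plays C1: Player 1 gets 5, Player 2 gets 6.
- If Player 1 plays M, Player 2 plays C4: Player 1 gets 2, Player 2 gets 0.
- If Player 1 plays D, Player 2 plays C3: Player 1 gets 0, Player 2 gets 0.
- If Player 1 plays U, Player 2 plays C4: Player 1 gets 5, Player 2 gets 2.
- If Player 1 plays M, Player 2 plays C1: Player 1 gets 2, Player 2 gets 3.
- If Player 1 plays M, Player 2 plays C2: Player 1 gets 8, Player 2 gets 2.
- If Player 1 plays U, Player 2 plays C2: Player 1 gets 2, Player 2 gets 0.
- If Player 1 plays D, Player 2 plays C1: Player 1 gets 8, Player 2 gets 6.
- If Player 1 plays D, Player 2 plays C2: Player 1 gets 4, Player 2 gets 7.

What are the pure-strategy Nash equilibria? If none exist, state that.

(U, C1): Player 1 can switch to D (5 → 8). Not NE.
(U, C2): Player 1 can switch to M (2 → 8). Not NE.
(U, C3): Player 1 gets 5, best alternative 1; Player 2 gets 7, best alternative 6. No profitable deviation — NE.
(U, C4): Player 1 can switch to D (5 → 8). Not NE.
(M, C1): Player 1 can switch to U (2 → 5). Not NE.
(M, C2): Player 2 can switch to C1 (2 → 3). Not NE.
(M, C3): Player 1 can switch to U (1 → 5). Not NE.
(The remaining 5 profiles each have a profitable deviation by the same check.)

Pure NE: (U, C3)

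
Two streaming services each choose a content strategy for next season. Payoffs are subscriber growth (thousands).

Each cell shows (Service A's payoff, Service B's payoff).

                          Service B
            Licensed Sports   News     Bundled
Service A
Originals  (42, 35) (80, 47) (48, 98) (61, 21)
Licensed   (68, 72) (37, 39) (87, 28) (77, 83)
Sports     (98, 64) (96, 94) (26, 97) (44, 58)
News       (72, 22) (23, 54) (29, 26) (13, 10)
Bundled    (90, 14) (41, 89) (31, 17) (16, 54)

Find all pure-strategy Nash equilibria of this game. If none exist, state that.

(Licensed, Bundled)

Mark each player's best response to every combination of opponents' strategies; a profile where every player is best-responding is a pure Nash equilibrium.
Service A against Licensed: payoffs 42, 68, 98, 72, 90 → best response Sports.
Service A against Sports: payoffs 80, 37, 96, 23, 41 → best response Sports.
Service A against News: payoffs 48, 87, 26, 29, 31 → best response Licensed.
Service A against Bundled: payoffs 61, 77, 44, 13, 16 → best response Licensed.
Service B against Originals: payoffs 35, 47, 98, 21 → best response News.
Service B against Licensed: payoffs 72, 39, 28, 83 → best response Bundled.
Service B against Sports: payoffs 64, 94, 97, 58 → best response News.
Service B against News: payoffs 22, 54, 26, 10 → best response Sports.
Service B against Bundled: payoffs 14, 89, 17, 54 → best response Sports.
Mutual best responses: (Licensed, Bundled).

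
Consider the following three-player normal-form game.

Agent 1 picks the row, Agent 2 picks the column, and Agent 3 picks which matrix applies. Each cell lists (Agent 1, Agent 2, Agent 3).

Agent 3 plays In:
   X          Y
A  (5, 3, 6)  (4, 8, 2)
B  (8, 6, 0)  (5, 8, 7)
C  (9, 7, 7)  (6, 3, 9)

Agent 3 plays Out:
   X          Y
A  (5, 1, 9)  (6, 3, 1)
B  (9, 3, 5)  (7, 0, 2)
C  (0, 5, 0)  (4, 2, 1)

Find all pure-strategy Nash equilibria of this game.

The pure Nash equilibria are (B, X, Out), (C, X, In).

For each player, find the best response to each opponent profile; mutual best responses are the pure NE.
Agent 1 against (X, In): payoffs 5, 8, 9 → best response C.
Agent 1 against (X, Out): payoffs 5, 9, 0 → best response B.
Agent 1 against (Y, In): payoffs 4, 5, 6 → best response C.
Agent 1 against (Y, Out): payoffs 6, 7, 4 → best response B.
Agent 2 against (A, In): payoffs 3, 8 → best response Y.
Agent 2 against (A, Out): payoffs 1, 3 → best response Y.
Agent 2 against (B, In): payoffs 6, 8 → best response Y.
Agent 2 against (B, Out): payoffs 3, 0 → best response X.
Agent 2 against (C, In): payoffs 7, 3 → best response X.
Agent 2 against (C, Out): payoffs 5, 2 → best response X.
Agent 3 against (A, X): payoffs 6, 9 → best response Out.
Agent 3 against (A, Y): payoffs 2, 1 → best response In.
Agent 3 against (B, X): payoffs 0, 5 → best response Out.
Agent 3 against (B, Y): payoffs 7, 2 → best response In.
Agent 3 against (C, X): payoffs 7, 0 → best response In.
Agent 3 against (C, Y): payoffs 9, 1 → best response In.
Mutual best responses: (B, X, Out); (C, X, In).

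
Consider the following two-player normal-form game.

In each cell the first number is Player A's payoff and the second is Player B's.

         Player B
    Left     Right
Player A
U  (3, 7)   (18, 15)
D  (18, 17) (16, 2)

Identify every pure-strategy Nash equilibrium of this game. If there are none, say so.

Player A against Left: payoffs 3, 18 → best response D.
Player A against Right: payoffs 18, 16 → best response U.
Player B against U: payoffs 7, 15 → best response Right.
Player B against D: payoffs 17, 2 → best response Left.
Mutual best responses: (U, Right); (D, Left).

The pure Nash equilibria are (U, Right), (D, Left).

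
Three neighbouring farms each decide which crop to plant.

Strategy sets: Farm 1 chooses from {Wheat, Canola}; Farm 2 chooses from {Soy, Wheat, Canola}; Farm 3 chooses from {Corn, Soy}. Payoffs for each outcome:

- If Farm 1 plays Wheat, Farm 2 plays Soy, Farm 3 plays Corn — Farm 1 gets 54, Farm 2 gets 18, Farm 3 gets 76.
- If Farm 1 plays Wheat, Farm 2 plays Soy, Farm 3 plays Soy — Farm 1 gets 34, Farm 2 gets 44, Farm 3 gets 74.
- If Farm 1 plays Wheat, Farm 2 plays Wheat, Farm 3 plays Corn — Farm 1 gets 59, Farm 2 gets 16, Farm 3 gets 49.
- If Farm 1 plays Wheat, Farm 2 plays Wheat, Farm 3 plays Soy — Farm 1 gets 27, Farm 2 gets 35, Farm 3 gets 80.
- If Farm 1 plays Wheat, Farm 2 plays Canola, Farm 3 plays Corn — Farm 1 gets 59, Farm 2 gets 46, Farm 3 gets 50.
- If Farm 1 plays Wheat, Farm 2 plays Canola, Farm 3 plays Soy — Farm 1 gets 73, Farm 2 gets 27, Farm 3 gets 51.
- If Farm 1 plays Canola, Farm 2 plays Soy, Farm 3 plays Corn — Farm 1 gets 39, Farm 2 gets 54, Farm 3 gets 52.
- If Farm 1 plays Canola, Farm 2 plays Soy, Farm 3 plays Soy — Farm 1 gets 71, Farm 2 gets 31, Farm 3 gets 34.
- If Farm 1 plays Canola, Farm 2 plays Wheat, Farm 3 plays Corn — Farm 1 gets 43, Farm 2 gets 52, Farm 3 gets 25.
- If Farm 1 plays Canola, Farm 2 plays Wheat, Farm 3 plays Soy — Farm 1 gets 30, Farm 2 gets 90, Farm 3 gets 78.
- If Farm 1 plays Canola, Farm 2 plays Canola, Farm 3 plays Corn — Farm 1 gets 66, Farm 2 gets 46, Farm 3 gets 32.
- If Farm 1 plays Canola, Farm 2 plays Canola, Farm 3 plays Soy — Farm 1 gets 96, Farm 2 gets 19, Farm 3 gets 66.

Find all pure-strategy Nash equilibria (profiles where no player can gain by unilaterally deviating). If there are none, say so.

(Canola, Wheat, Soy)

Check each profile: it is a Nash equilibrium iff no player can strictly gain by switching unilaterally.
(Wheat, Soy, Corn): Farm 2 can switch to Canola (18 → 46). Not NE.
(Wheat, Soy, Soy): Farm 1 can switch to Canola (34 → 71). Not NE.
(Wheat, Wheat, Corn): Farm 2 can switch to Soy (16 → 18). Not NE.
(Wheat, Wheat, Soy): Farm 1 can switch to Canola (27 → 30). Not NE.
(Wheat, Canola, Corn): Farm 1 can switch to Canola (59 → 66). Not NE.
(Wheat, Canola, Soy): Farm 1 can switch to Canola (73 → 96). Not NE.
(Canola, Soy, Corn): Farm 1 can switch to Wheat (39 → 54). Not NE.
(Canola, Soy, Soy): Farm 2 can switch to Wheat (31 → 90). Not NE.
(Canola, Wheat, Soy): Farm 1 gets 30, best alternative 27; Farm 2 gets 90, best alternative 31; Farm 3 gets 78, best alternative 25. No profitable deviation — NE.
(The remaining 3 profiles each have a profitable deviation by the same check.)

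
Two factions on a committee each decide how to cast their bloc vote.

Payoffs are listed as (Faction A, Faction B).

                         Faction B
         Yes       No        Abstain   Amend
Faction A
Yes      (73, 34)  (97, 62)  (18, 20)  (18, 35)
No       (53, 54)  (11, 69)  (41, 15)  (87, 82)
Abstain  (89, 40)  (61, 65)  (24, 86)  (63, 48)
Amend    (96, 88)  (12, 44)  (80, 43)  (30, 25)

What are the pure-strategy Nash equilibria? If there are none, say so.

Faction A against Yes: payoffs 73, 53, 89, 96 → best response Amend.
Faction A against No: payoffs 97, 11, 61, 12 → best response Yes.
Faction A against Abstain: payoffs 18, 41, 24, 80 → best response Amend.
Faction A against Amend: payoffs 18, 87, 63, 30 → best response No.
Faction B against Yes: payoffs 34, 62, 20, 35 → best response No.
Faction B against No: payoffs 54, 69, 15, 82 → best response Amend.
Faction B against Abstain: payoffs 40, 65, 86, 48 → best response Abstain.
Faction B against Amend: payoffs 88, 44, 43, 25 → best response Yes.
Mutual best responses: (Yes, No); (No, Amend); (Amend, Yes).

The pure Nash equilibria are (Yes, No) and (No, Amend) and (Amend, Yes).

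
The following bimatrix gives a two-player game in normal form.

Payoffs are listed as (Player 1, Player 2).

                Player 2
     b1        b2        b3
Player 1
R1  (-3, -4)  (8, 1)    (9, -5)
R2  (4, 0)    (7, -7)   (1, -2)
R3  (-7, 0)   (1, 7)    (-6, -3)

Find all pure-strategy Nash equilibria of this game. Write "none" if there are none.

The pure Nash equilibria are (R1, b2); (R2, b1).

(R1, b1): Player 1 can switch to R2 (-3 → 4). Not NE.
(R1, b2): Player 1 gets 8, best alternative 7; Player 2 gets 1, best alternative -4. No profitable deviation — NE.
(R1, b3): Player 2 can switch to b1 (-5 → -4). Not NE.
(R2, b1): Player 1 gets 4, best alternative -3; Player 2 gets 0, best alternative -2. No profitable deviation — NE.
(R2, b2): Player 1 can switch to R1 (7 → 8). Not NE.
(R2, b3): Player 1 can switch to R1 (1 → 9). Not NE.
(R3, b1): Player 1 can switch to R1 (-7 → -3). Not NE.
(R3, b2): Player 1 can switch to R1 (1 → 8). Not NE.
(The remaining 1 profile has a profitable deviation by the same check.)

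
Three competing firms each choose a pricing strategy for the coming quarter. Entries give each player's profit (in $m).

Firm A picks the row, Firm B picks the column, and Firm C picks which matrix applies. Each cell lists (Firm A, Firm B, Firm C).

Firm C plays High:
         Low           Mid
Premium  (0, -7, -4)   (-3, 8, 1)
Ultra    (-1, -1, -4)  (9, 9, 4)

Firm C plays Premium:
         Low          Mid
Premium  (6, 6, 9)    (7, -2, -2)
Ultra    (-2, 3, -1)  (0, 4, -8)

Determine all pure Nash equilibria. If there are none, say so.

The pure Nash equilibria are (Premium, Low, Premium), (Ultra, Mid, High).

For each strategy profile, look for a profitable unilateral deviation.
(Premium, Low, High): Firm B can switch to Mid (-7 → 8). Not NE.
(Premium, Low, Premium): Firm A gets 6, best alternative -2; Firm B gets 6, best alternative -2; Firm C gets 9, best alternative -4. No profitable deviation — NE.
(Premium, Mid, High): Firm A can switch to Ultra (-3 → 9). Not NE.
(Premium, Mid, Premium): Firm B can switch to Low (-2 → 6). Not NE.
(Ultra, Low, High): Firm A can switch to Premium (-1 → 0). Not NE.
(Ultra, Low, Premium): Firm A can switch to Premium (-2 → 6). Not NE.
(Ultra, Mid, High): Firm A gets 9, best alternative -3; Firm B gets 9, best alternative -1; Firm C gets 4, best alternative -8. No profitable deviation — NE.
(Ultra, Mid, Premium): Firm A can switch to Premium (0 → 7). Not NE.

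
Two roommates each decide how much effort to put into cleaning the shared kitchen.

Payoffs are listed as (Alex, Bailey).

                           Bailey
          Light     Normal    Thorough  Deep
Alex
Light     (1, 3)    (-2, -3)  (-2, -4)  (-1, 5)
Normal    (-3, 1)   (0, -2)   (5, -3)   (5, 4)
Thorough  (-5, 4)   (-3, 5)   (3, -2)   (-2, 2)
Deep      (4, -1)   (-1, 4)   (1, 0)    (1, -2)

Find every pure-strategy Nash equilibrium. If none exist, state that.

Mark each player's best response to every combination of opponents' strategies; a profile where every player is best-responding is a pure Nash equilibrium.
Alex against Light: payoffs 1, -3, -5, 4 → best response Deep.
Alex against Normal: payoffs -2, 0, -3, -1 → best response Normal.
Alex against Thorough: payoffs -2, 5, 3, 1 → best response Normal.
Alex against Deep: payoffs -1, 5, -2, 1 → best response Normal.
Bailey against Light: payoffs 3, -3, -4, 5 → best response Deep.
Bailey against Normal: payoffs 1, -2, -3, 4 → best response Deep.
Bailey against Thorough: payoffs 4, 5, -2, 2 → best response Normal.
Bailey against Deep: payoffs -1, 4, 0, -2 → best response Normal.
Mutual best responses: (Normal, Deep).

Pure NE: (Normal, Deep)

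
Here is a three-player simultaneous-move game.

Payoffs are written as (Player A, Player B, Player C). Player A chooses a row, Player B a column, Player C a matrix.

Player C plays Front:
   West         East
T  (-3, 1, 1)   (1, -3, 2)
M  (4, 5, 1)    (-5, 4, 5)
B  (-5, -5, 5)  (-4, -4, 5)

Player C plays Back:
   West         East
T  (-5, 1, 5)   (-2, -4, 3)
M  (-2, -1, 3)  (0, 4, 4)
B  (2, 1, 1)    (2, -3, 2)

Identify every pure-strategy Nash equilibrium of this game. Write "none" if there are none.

none

Player A against (West, Front): payoffs -3, 4, -5 → best response M.
Player A against (West, Back): payoffs -5, -2, 2 → best response B.
Player A against (East, Front): payoffs 1, -5, -4 → best response T.
Player A against (East, Back): payoffs -2, 0, 2 → best response B.
Player B against (T, Front): payoffs 1, -3 → best response West.
Player B against (T, Back): payoffs 1, -4 → best response West.
Player B against (M, Front): payoffs 5, 4 → best response West.
Player B against (M, Back): payoffs -1, 4 → best response East.
Player B against (B, Front): payoffs -5, -4 → best response East.
Player B against (B, Back): payoffs 1, -3 → best response West.
Player C against (T, West): payoffs 1, 5 → best response Back.
Player C against (T, East): payoffs 2, 3 → best response Back.
Player C against (M, West): payoffs 1, 3 → best response Back.
Player C against (M, East): payoffs 5, 4 → best response Front.
Player C against (B, West): payoffs 5, 1 → best response Front.
Player C against (B, East): payoffs 5, 2 → best response Front.
No profile is a mutual best response for all players.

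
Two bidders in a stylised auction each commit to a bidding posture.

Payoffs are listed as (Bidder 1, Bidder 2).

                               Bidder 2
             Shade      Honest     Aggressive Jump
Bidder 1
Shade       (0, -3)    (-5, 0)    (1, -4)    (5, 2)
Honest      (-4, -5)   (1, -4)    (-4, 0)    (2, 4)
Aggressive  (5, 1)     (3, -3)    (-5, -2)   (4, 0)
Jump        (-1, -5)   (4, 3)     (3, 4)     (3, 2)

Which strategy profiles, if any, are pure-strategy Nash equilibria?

Bidder 1 against Shade: payoffs 0, -4, 5, -1 → best response Aggressive.
Bidder 1 against Honest: payoffs -5, 1, 3, 4 → best response Jump.
Bidder 1 against Aggressive: payoffs 1, -4, -5, 3 → best response Jump.
Bidder 1 against Jump: payoffs 5, 2, 4, 3 → best response Shade.
Bidder 2 against Shade: payoffs -3, 0, -4, 2 → best response Jump.
Bidder 2 against Honest: payoffs -5, -4, 0, 4 → best response Jump.
Bidder 2 against Aggressive: payoffs 1, -3, -2, 0 → best response Shade.
Bidder 2 against Jump: payoffs -5, 3, 4, 2 → best response Aggressive.
Mutual best responses: (Shade, Jump); (Aggressive, Shade); (Jump, Aggressive).

(Shade, Jump) and (Aggressive, Shade) and (Jump, Aggressive)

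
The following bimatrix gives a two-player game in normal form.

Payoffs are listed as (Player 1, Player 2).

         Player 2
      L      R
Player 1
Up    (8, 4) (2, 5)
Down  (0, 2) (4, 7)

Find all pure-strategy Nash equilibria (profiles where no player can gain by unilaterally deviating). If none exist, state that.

Pure NE: (Down, R)

Player 1 against L: payoffs 8, 0 → best response Up.
Player 1 against R: payoffs 2, 4 → best response Down.
Player 2 against Up: payoffs 4, 5 → best response R.
Player 2 against Down: payoffs 2, 7 → best response R.
Mutual best responses: (Down, R).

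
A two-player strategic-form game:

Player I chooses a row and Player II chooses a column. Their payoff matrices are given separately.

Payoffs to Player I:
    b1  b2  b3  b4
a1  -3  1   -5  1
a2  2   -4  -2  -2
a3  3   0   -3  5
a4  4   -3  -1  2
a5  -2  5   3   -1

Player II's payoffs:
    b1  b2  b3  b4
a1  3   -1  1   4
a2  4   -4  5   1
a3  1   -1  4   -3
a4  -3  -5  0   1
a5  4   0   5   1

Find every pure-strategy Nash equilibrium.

The unique pure-strategy Nash equilibrium is (a5, b3).

Player I against b1: payoffs -3, 2, 3, 4, -2 → best response a4.
Player I against b2: payoffs 1, -4, 0, -3, 5 → best response a5.
Player I against b3: payoffs -5, -2, -3, -1, 3 → best response a5.
Player I against b4: payoffs 1, -2, 5, 2, -1 → best response a3.
Player II against a1: payoffs 3, -1, 1, 4 → best response b4.
Player II against a2: payoffs 4, -4, 5, 1 → best response b3.
Player II against a3: payoffs 1, -1, 4, -3 → best response b3.
Player II against a4: payoffs -3, -5, 0, 1 → best response b4.
Player II against a5: payoffs 4, 0, 5, 1 → best response b3.
Mutual best responses: (a5, b3).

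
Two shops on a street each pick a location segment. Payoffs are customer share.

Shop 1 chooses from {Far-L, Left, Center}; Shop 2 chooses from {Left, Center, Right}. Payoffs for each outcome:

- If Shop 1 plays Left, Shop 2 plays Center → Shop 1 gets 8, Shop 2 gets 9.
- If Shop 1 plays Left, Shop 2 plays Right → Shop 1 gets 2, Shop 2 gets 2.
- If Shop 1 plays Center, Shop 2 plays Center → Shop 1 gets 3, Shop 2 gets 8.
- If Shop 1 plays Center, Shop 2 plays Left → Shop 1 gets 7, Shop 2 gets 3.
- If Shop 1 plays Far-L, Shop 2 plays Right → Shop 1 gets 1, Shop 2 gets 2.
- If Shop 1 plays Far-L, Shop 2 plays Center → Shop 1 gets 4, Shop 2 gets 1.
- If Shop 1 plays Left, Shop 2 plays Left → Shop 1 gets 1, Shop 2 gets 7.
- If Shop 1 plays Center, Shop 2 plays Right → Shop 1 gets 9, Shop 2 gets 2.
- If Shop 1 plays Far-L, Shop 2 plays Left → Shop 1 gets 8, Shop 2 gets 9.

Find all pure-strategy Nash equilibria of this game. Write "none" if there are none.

The pure Nash equilibria are (Far-L, Left); (Left, Center).

Shop 1 against Left: payoffs 8, 1, 7 → best response Far-L.
Shop 1 against Center: payoffs 4, 8, 3 → best response Left.
Shop 1 against Right: payoffs 1, 2, 9 → best response Center.
Shop 2 against Far-L: payoffs 9, 1, 2 → best response Left.
Shop 2 against Left: payoffs 7, 9, 2 → best response Center.
Shop 2 against Center: payoffs 3, 8, 2 → best response Center.
Mutual best responses: (Far-L, Left); (Left, Center).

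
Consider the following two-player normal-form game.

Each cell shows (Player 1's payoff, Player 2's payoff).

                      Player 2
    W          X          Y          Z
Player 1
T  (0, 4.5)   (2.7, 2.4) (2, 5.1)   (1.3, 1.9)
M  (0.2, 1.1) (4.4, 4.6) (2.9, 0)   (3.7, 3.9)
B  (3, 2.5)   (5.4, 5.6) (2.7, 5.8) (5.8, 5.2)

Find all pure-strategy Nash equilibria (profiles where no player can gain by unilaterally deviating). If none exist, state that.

There is no pure-strategy Nash equilibrium.

Player 1 against W: payoffs 0, 0.2, 3 → best response B.
Player 1 against X: payoffs 2.7, 4.4, 5.4 → best response B.
Player 1 against Y: payoffs 2, 2.9, 2.7 → best response M.
Player 1 against Z: payoffs 1.3, 3.7, 5.8 → best response B.
Player 2 against T: payoffs 4.5, 2.4, 5.1, 1.9 → best response Y.
Player 2 against M: payoffs 1.1, 4.6, 0, 3.9 → best response X.
Player 2 against B: payoffs 2.5, 5.6, 5.8, 5.2 → best response Y.
No profile is a mutual best response for all players.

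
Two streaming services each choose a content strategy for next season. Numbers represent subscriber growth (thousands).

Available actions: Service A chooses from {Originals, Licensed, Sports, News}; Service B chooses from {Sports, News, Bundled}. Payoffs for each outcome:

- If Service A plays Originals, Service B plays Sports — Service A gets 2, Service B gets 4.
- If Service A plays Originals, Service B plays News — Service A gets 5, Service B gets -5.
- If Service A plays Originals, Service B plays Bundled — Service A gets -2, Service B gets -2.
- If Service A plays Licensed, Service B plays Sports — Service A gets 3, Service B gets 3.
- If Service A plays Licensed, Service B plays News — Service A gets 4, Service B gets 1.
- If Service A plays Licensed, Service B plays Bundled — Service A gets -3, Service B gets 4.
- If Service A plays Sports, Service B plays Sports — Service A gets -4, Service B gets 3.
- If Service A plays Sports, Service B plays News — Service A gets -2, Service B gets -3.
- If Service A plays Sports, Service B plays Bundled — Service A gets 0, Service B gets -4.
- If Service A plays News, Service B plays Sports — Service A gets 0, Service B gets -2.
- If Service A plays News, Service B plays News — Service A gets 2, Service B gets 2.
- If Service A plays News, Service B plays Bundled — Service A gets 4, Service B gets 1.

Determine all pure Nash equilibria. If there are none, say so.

There is no pure-strategy Nash equilibrium.

For each player, find the best response to each opponent profile; mutual best responses are the pure NE.
Service A against Sports: payoffs 2, 3, -4, 0 → best response Licensed.
Service A against News: payoffs 5, 4, -2, 2 → best response Originals.
Service A against Bundled: payoffs -2, -3, 0, 4 → best response News.
Service B against Originals: payoffs 4, -5, -2 → best response Sports.
Service B against Licensed: payoffs 3, 1, 4 → best response Bundled.
Service B against Sports: payoffs 3, -3, -4 → best response Sports.
Service B against News: payoffs -2, 2, 1 → best response News.
No profile is a mutual best response for all players.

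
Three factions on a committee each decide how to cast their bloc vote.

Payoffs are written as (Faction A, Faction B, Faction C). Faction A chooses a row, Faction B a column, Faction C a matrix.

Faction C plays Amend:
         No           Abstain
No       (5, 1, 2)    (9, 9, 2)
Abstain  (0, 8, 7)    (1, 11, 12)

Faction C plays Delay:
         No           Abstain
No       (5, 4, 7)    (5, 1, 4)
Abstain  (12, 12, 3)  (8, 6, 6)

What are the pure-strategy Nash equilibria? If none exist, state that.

Faction A against (No, Amend): payoffs 5, 0 → best response No.
Faction A against (No, Delay): payoffs 5, 12 → best response Abstain.
Faction A against (Abstain, Amend): payoffs 9, 1 → best response No.
Faction A against (Abstain, Delay): payoffs 5, 8 → best response Abstain.
Faction B against (No, Amend): payoffs 1, 9 → best response Abstain.
Faction B against (No, Delay): payoffs 4, 1 → best response No.
Faction B against (Abstain, Amend): payoffs 8, 11 → best response Abstain.
Faction B against (Abstain, Delay): payoffs 12, 6 → best response No.
Faction C against (No, No): payoffs 2, 7 → best response Delay.
Faction C against (No, Abstain): payoffs 2, 4 → best response Delay.
Faction C against (Abstain, No): payoffs 7, 3 → best response Amend.
Faction C against (Abstain, Abstain): payoffs 12, 6 → best response Amend.
No profile is a mutual best response for all players.

none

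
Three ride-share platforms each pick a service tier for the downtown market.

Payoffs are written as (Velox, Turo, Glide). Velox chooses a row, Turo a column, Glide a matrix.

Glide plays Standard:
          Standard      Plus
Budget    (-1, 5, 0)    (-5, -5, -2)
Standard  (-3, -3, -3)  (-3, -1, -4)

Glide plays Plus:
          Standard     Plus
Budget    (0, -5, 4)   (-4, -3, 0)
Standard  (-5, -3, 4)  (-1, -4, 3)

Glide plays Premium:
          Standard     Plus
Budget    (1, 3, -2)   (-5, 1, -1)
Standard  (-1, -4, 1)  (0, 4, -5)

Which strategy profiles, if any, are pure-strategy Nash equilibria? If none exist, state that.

This game has no pure Nash equilibrium.

Velox against (Standard, Standard): payoffs -1, -3 → best response Budget.
Velox against (Standard, Plus): payoffs 0, -5 → best response Budget.
Velox against (Standard, Premium): payoffs 1, -1 → best response Budget.
Velox against (Plus, Standard): payoffs -5, -3 → best response Standard.
Velox against (Plus, Plus): payoffs -4, -1 → best response Standard.
Velox against (Plus, Premium): payoffs -5, 0 → best response Standard.
Turo against (Budget, Standard): payoffs 5, -5 → best response Standard.
Turo against (Budget, Plus): payoffs -5, -3 → best response Plus.
Turo against (Budget, Premium): payoffs 3, 1 → best response Standard.
Turo against (Standard, Standard): payoffs -3, -1 → best response Plus.
Turo against (Standard, Plus): payoffs -3, -4 → best response Standard.
Turo against (Standard, Premium): payoffs -4, 4 → best response Plus.
Glide against (Budget, Standard): payoffs 0, 4, -2 → best response Plus.
Glide against (Budget, Plus): payoffs -2, 0, -1 → best response Plus.
Glide against (Standard, Standard): payoffs -3, 4, 1 → best response Plus.
Glide against (Standard, Plus): payoffs -4, 3, -5 → best response Plus.
No profile is a mutual best response for all players.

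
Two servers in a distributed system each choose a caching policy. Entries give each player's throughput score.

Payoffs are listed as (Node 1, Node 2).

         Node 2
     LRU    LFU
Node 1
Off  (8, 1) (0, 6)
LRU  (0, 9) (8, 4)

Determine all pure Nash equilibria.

There is no pure-strategy Nash equilibrium.

Node 1 against LRU: payoffs 8, 0 → best response Off.
Node 1 against LFU: payoffs 0, 8 → best response LRU.
Node 2 against Off: payoffs 1, 6 → best response LFU.
Node 2 against LRU: payoffs 9, 4 → best response LRU.
No profile is a mutual best response for all players.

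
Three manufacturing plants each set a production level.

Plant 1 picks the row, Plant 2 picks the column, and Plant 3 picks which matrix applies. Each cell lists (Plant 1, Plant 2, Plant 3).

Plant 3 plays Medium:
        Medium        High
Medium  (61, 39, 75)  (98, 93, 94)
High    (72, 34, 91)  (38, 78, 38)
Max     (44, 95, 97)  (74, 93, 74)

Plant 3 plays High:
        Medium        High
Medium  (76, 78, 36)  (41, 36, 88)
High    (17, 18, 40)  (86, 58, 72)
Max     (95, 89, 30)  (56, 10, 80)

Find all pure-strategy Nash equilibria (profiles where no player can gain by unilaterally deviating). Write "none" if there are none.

(Medium, High, Medium), (High, High, High)

For each strategy profile, look for a profitable unilateral deviation.
(Medium, Medium, Medium): Plant 1 can switch to High (61 → 72). Not NE.
(Medium, Medium, High): Plant 1 can switch to Max (76 → 95). Not NE.
(Medium, High, Medium): Plant 1 gets 98, best alternative 74; Plant 2 gets 93, best alternative 39; Plant 3 gets 94, best alternative 88. No profitable deviation — NE.
(Medium, High, High): Plant 1 can switch to High (41 → 86). Not NE.
(High, Medium, Medium): Plant 2 can switch to High (34 → 78). Not NE.
(High, Medium, High): Plant 1 can switch to Medium (17 → 76). Not NE.
(High, High, Medium): Plant 1 can switch to Medium (38 → 98). Not NE.
(High, High, High): Plant 1 gets 86, best alternative 56; Plant 2 gets 58, best alternative 18; Plant 3 gets 72, best alternative 38. No profitable deviation — NE.
(Max, Medium, Medium): Plant 1 can switch to Medium (44 → 61). Not NE.
(Max, Medium, High): Plant 3 can switch to Medium (30 → 97). Not NE.
(Max, High, Medium): Plant 1 can switch to Medium (74 → 98). Not NE.
(Max, High, High): Plant 1 can switch to High (56 → 86). Not NE.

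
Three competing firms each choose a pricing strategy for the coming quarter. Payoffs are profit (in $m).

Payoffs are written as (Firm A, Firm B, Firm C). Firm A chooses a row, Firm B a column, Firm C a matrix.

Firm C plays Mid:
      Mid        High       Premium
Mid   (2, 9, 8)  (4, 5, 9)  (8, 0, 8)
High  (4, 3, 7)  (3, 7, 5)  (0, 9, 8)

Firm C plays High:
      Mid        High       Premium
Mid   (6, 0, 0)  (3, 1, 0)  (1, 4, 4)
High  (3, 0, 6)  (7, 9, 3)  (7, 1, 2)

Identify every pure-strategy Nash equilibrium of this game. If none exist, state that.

Check each profile: it is a Nash equilibrium iff no player can strictly gain by switching unilaterally.
(Mid, Mid, Mid): Firm A can switch to High (2 → 4). Not NE.
(Mid, Mid, High): Firm B can switch to High (0 → 1). Not NE.
(Mid, High, Mid): Firm B can switch to Mid (5 → 9). Not NE.
(Mid, High, High): Firm A can switch to High (3 → 7). Not NE.
(Mid, Premium, Mid): Firm B can switch to Mid (0 → 9). Not NE.
(Mid, Premium, High): Firm A can switch to High (1 → 7). Not NE.
(High, Mid, Mid): Firm B can switch to High (3 → 7). Not NE.
(High, Mid, High): Firm A can switch to Mid (3 → 6). Not NE.
(High, High, Mid): Firm A can switch to Mid (3 → 4). Not NE.
(High, High, High): Firm C can switch to Mid (3 → 5). Not NE.
(High, Premium, Mid): Firm A can switch to Mid (0 → 8). Not NE.
(High, Premium, High): Firm B can switch to High (1 → 9). Not NE.

This game has no pure Nash equilibrium.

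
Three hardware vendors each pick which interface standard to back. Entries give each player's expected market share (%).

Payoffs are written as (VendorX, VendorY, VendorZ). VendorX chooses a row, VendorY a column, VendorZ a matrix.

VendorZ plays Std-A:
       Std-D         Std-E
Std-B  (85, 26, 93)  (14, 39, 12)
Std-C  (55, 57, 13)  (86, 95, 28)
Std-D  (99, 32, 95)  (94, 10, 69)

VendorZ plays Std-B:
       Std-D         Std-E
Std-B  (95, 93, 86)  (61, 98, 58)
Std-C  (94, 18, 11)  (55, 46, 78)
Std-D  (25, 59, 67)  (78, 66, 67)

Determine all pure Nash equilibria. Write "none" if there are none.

(Std-B, Std-D, Std-A): VendorX can switch to Std-D (85 → 99). Not NE.
(Std-B, Std-D, Std-B): VendorY can switch to Std-E (93 → 98). Not NE.
(Std-B, Std-E, Std-A): VendorX can switch to Std-C (14 → 86). Not NE.
(Std-B, Std-E, Std-B): VendorX can switch to Std-D (61 → 78). Not NE.
(Std-C, Std-D, Std-A): VendorX can switch to Std-B (55 → 85). Not NE.
(Std-C, Std-D, Std-B): VendorX can switch to Std-B (94 → 95). Not NE.
(Std-C, Std-E, Std-A): VendorX can switch to Std-D (86 → 94). Not NE.
(Std-C, Std-E, Std-B): VendorX can switch to Std-B (55 → 61). Not NE.
(Std-D, Std-D, Std-A): VendorX gets 99, best alternative 85; VendorY gets 32, best alternative 10; VendorZ gets 95, best alternative 67. No profitable deviation — NE.
(Std-D, Std-D, Std-B): VendorX can switch to Std-B (25 → 95). Not NE.
(Std-D, Std-E, Std-A): VendorY can switch to Std-D (10 → 32). Not NE.
(Std-D, Std-E, Std-B): VendorZ can switch to Std-A (67 → 69). Not NE.

(Std-D, Std-D, Std-A)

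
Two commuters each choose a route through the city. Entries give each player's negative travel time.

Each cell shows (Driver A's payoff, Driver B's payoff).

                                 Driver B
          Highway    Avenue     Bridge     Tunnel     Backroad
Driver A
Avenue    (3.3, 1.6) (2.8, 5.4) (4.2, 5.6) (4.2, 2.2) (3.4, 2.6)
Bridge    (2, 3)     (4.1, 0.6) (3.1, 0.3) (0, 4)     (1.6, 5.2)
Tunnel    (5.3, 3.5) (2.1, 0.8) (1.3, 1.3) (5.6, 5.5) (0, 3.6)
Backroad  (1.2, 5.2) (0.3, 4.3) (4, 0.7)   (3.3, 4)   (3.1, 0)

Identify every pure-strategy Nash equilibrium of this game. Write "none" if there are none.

Pure-strategy Nash equilibria: (Avenue, Bridge), (Tunnel, Tunnel)

For each player, find the best response to each opponent profile; mutual best responses are the pure NE.
Driver A against Highway: payoffs 3.3, 2, 5.3, 1.2 → best response Tunnel.
Driver A against Avenue: payoffs 2.8, 4.1, 2.1, 0.3 → best response Bridge.
Driver A against Bridge: payoffs 4.2, 3.1, 1.3, 4 → best response Avenue.
Driver A against Tunnel: payoffs 4.2, 0, 5.6, 3.3 → best response Tunnel.
Driver A against Backroad: payoffs 3.4, 1.6, 0, 3.1 → best response Avenue.
Driver B against Avenue: payoffs 1.6, 5.4, 5.6, 2.2, 2.6 → best response Bridge.
Driver B against Bridge: payoffs 3, 0.6, 0.3, 4, 5.2 → best response Backroad.
Driver B against Tunnel: payoffs 3.5, 0.8, 1.3, 5.5, 3.6 → best response Tunnel.
Driver B against Backroad: payoffs 5.2, 4.3, 0.7, 4, 0 → best response Highway.
Mutual best responses: (Avenue, Bridge); (Tunnel, Tunnel).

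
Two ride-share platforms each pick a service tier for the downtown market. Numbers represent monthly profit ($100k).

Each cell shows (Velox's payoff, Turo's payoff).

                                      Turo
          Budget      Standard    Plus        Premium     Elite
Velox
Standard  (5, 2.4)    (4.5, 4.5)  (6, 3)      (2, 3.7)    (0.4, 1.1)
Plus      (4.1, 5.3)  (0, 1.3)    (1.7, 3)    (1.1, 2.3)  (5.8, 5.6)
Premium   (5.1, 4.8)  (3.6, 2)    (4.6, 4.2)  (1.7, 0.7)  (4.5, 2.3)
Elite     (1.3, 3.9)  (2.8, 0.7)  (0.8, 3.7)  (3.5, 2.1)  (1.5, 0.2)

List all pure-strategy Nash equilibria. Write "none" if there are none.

Mark each player's best response to every combination of opponents' strategies; a profile where every player is best-responding is a pure Nash equilibrium.
Velox against Budget: payoffs 5, 4.1, 5.1, 1.3 → best response Premium.
Velox against Standard: payoffs 4.5, 0, 3.6, 2.8 → best response Standard.
Velox against Plus: payoffs 6, 1.7, 4.6, 0.8 → best response Standard.
Velox against Premium: payoffs 2, 1.1, 1.7, 3.5 → best response Elite.
Velox against Elite: payoffs 0.4, 5.8, 4.5, 1.5 → best response Plus.
Turo against Standard: payoffs 2.4, 4.5, 3, 3.7, 1.1 → best response Standard.
Turo against Plus: payoffs 5.3, 1.3, 3, 2.3, 5.6 → best response Elite.
Turo against Premium: payoffs 4.8, 2, 4.2, 0.7, 2.3 → best response Budget.
Turo against Elite: payoffs 3.9, 0.7, 3.7, 2.1, 0.2 → best response Budget.
Mutual best responses: (Standard, Standard); (Plus, Elite); (Premium, Budget).

Pure-strategy Nash equilibria: (Standard, Standard) and (Plus, Elite) and (Premium, Budget)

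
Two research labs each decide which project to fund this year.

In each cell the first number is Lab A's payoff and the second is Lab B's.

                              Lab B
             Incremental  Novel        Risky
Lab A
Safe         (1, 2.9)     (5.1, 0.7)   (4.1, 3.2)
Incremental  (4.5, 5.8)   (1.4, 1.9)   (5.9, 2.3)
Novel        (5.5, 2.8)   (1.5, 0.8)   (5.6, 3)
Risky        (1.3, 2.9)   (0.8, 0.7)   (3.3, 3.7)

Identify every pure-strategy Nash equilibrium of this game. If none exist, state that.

No pure-strategy Nash equilibrium.

(Safe, Incremental): Lab A can switch to Incremental (1 → 4.5). Not NE.
(Safe, Novel): Lab B can switch to Incremental (0.7 → 2.9). Not NE.
(Safe, Risky): Lab A can switch to Incremental (4.1 → 5.9). Not NE.
(Incremental, Incremental): Lab A can switch to Novel (4.5 → 5.5). Not NE.
(Incremental, Novel): Lab A can switch to Safe (1.4 → 5.1). Not NE.
(Incremental, Risky): Lab B can switch to Incremental (2.3 → 5.8). Not NE.
(The remaining 6 profiles each have a profitable deviation by the same check.)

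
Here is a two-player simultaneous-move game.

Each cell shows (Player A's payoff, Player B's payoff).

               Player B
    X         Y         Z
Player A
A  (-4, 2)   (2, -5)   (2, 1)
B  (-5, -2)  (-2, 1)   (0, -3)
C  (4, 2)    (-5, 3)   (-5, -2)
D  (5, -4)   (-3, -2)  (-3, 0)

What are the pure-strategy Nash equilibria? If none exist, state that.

There is no pure-strategy Nash equilibrium.

(A, X): Player A can switch to C (-4 → 4). Not NE.
(A, Y): Player B can switch to X (-5 → 2). Not NE.
(A, Z): Player B can switch to X (1 → 2). Not NE.
(B, X): Player A can switch to A (-5 → -4). Not NE.
(B, Y): Player A can switch to A (-2 → 2). Not NE.
(B, Z): Player A can switch to A (0 → 2). Not NE.
(C, X): Player A can switch to D (4 → 5). Not NE.
(C, Y): Player A can switch to A (-5 → 2). Not NE.
(C, Z): Player A can switch to A (-5 → 2). Not NE.
(D, X): Player B can switch to Y (-4 → -2). Not NE.
(D, Y): Player A can switch to A (-3 → 2). Not NE.
(D, Z): Player A can switch to A (-3 → 2). Not NE.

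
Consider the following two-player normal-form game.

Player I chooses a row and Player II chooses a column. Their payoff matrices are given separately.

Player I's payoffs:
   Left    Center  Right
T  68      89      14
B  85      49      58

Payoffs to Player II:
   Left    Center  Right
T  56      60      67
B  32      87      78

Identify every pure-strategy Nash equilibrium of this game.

Player I against Left: payoffs 68, 85 → best response B.
Player I against Center: payoffs 89, 49 → best response T.
Player I against Right: payoffs 14, 58 → best response B.
Player II against T: payoffs 56, 60, 67 → best response Right.
Player II against B: payoffs 32, 87, 78 → best response Center.
No profile is a mutual best response for all players.

There is no pure-strategy Nash equilibrium.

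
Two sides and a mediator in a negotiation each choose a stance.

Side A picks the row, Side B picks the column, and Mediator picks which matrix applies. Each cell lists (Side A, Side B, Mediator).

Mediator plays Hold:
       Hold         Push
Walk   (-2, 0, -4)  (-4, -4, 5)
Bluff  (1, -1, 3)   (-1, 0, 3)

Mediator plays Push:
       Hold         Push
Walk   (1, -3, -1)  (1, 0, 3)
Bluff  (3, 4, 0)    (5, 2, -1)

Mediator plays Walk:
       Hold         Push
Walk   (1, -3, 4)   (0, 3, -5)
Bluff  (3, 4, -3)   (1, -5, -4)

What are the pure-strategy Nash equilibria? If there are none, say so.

Pure NE: (Bluff, Push, Hold)

For each player, find the best response to each opponent profile; mutual best responses are the pure NE.
Side A against (Hold, Hold): payoffs -2, 1 → best response Bluff.
Side A against (Hold, Push): payoffs 1, 3 → best response Bluff.
Side A against (Hold, Walk): payoffs 1, 3 → best response Bluff.
Side A against (Push, Hold): payoffs -4, -1 → best response Bluff.
Side A against (Push, Push): payoffs 1, 5 → best response Bluff.
Side A against (Push, Walk): payoffs 0, 1 → best response Bluff.
Side B against (Walk, Hold): payoffs 0, -4 → best response Hold.
Side B against (Walk, Push): payoffs -3, 0 → best response Push.
Side B against (Walk, Walk): payoffs -3, 3 → best response Push.
Side B against (Bluff, Hold): payoffs -1, 0 → best response Push.
Side B against (Bluff, Push): payoffs 4, 2 → best response Hold.
Side B against (Bluff, Walk): payoffs 4, -5 → best response Hold.
Mediator against (Walk, Hold): payoffs -4, -1, 4 → best response Walk.
Mediator against (Walk, Push): payoffs 5, 3, -5 → best response Hold.
Mediator against (Bluff, Hold): payoffs 3, 0, -3 → best response Hold.
Mediator against (Bluff, Push): payoffs 3, -1, -4 → best response Hold.
Mutual best responses: (Bluff, Push, Hold).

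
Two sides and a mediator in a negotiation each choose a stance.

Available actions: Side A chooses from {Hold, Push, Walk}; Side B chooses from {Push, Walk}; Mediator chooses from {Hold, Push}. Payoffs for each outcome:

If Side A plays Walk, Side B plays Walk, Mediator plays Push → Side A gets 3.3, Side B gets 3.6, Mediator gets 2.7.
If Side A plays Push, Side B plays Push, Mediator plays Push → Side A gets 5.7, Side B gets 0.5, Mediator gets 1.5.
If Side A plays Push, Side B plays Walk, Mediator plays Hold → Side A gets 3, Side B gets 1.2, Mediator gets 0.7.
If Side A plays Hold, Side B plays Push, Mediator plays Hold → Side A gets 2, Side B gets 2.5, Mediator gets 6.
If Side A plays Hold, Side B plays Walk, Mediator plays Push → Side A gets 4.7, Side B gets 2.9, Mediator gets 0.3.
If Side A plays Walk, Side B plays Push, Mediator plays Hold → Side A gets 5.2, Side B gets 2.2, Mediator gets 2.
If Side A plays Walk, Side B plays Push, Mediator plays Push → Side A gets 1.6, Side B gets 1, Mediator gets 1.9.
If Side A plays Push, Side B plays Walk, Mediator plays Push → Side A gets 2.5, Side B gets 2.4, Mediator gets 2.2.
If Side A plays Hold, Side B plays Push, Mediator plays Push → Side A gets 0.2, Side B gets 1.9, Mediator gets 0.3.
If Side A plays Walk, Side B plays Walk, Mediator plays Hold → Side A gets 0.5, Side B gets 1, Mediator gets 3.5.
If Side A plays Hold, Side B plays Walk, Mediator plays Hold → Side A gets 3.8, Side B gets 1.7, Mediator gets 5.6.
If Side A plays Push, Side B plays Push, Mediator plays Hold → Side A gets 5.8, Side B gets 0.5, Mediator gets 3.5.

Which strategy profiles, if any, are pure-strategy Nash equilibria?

Mark each player's best response to every combination of opponents' strategies; a profile where every player is best-responding is a pure Nash equilibrium.
Side A against (Push, Hold): payoffs 2, 5.8, 5.2 → best response Push.
Side A against (Push, Push): payoffs 0.2, 5.7, 1.6 → best response Push.
Side A against (Walk, Hold): payoffs 3.8, 3, 0.5 → best response Hold.
Side A against (Walk, Push): payoffs 4.7, 2.5, 3.3 → best response Hold.
Side B against (Hold, Hold): payoffs 2.5, 1.7 → best response Push.
Side B against (Hold, Push): payoffs 1.9, 2.9 → best response Walk.
Side B against (Push, Hold): payoffs 0.5, 1.2 → best response Walk.
Side B against (Push, Push): payoffs 0.5, 2.4 → best response Walk.
Side B against (Walk, Hold): payoffs 2.2, 1 → best response Push.
Side B against (Walk, Push): payoffs 1, 3.6 → best response Walk.
Mediator against (Hold, Push): payoffs 6, 0.3 → best response Hold.
Mediator against (Hold, Walk): payoffs 5.6, 0.3 → best response Hold.
Mediator against (Push, Push): payoffs 3.5, 1.5 → best response Hold.
Mediator against (Push, Walk): payoffs 0.7, 2.2 → best response Push.
Mediator against (Walk, Push): payoffs 2, 1.9 → best response Hold.
Mediator against (Walk, Walk): payoffs 3.5, 2.7 → best response Hold.
No profile is a mutual best response for all players.

No pure-strategy Nash equilibrium.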